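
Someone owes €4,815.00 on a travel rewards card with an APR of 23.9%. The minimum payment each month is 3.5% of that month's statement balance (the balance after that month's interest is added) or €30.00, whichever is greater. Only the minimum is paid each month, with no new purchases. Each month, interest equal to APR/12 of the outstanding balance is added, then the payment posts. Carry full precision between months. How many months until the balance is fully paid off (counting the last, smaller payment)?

152 months

Monthly rate r = 23.9%/12 = 1.99167% = 0.0199167.
While 3.5% of the post-interest balance exceeds €30.00, each month B ← (B·(1+r))·(1 − 0.035), i.e. B shrinks by the factor (1+r)·0.965 = 0.98422.
This holds for months 1–110. Entering month 111 the balance is €836.98; 3.5% of the post-interest balance is now below €30.00, so the flat €30.00 minimum applies from here.
From month 111 a fixed €30.00 at rate r clears €836.98 in 42 more payments. Total: 110 + 42 = 152 months.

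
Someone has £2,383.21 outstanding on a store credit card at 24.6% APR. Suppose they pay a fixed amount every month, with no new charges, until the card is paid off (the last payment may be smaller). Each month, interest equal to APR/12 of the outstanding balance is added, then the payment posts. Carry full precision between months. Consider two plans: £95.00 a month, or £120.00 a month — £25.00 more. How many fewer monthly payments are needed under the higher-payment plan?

Monthly rate r = 24.6%/12 = 2.05% = 0.0205.
At £95.00/mo: n = ⌈−ln(1 − rB₀/P)/ln(1+r)⌉ = 36 payments (last £55.76); total interest = total paid − £2,383.21 = £997.55.
At £120.00/mo: 26 payments (last £91.67); total interest £708.46.
Payments saved = 36 − 26 = 10.

10 fewer payments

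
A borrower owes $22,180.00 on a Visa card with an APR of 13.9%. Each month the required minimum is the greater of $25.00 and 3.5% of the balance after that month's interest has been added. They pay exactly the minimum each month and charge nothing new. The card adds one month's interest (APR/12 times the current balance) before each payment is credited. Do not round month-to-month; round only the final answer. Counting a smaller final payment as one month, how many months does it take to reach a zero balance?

178 months

Monthly rate r = 13.9%/12 = 1.15833% = 0.0115833.
While 3.5% of the post-interest balance exceeds $25.00, each month B ← (B·(1+r))·(1 − 0.035), i.e. B shrinks by the factor (1+r)·0.965 = 0.97618.
This holds for months 1–143. Entering month 144 the balance is $705.68; 3.5% of the post-interest balance is now below $25.00, so the flat $25.00 minimum applies from here.
From month 144 a fixed $25.00 at rate r clears $705.68 in 35 more payments. Total: 143 + 35 = 178 months.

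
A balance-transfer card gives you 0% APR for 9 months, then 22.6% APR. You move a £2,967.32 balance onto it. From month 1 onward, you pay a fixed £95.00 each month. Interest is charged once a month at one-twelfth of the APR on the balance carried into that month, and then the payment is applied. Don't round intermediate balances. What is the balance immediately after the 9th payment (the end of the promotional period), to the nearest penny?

Promo months 1–9 at r₀ = 0%/12 = 0; months 10+ at r₁ = 22.6%/12 = 0.0188333.
After month 9 (no interest yet): B = £2,967.32 − 9·£95.00 = £2,112.32.

£2,112.32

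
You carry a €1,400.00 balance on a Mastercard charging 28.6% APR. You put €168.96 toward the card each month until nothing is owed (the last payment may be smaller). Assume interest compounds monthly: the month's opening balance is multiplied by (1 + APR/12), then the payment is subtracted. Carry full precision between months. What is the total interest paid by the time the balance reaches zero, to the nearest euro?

€179

Monthly rate r = 28.6%/12 = 2.38333% = 0.0238333.
Payoff takes n = ⌈−ln(1 − rB₀/P)/ln(1+r)⌉ = ⌈9.340⌉ = 10 payments; the last is €57.96.
Total paid = 9·€168.96 + €57.96 = €1,578.60.
Total interest = total paid − principal = €1,578.60 − €1,400.00 = €178.60.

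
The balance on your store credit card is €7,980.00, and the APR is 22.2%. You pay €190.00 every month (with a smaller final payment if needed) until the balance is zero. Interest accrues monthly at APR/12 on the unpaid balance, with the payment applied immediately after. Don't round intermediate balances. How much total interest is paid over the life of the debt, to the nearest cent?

€7,573.73

Monthly rate r = 22.2%/12 = 1.85% = 0.0185.
Payoff takes n = ⌈−ln(1 − rB₀/P)/ln(1+r)⌉ = ⌈81.861⌉ = 82 payments; the last is €163.73.
Total paid = 81·€190.00 + €163.73 = €15,553.73.
Total interest = total paid − principal = €15,553.73 − €7,980.00 = €7,573.73.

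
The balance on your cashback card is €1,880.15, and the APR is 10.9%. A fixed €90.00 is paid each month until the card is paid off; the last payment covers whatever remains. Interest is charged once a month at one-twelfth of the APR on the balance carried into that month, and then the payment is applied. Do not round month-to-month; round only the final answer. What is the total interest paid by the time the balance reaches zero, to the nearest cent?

Monthly rate r = 10.9%/12 = 0.908333% = 0.00908333.
Payoff takes n = ⌈−ln(1 − rB₀/P)/ln(1+r)⌉ = ⌈23.271⌉ = 24 payments; the last is €24.43.
Total paid = 23·€90.00 + €24.43 = €2,094.43.
Total interest = total paid − principal = €2,094.43 − €1,880.15 = €214.28.

€214.28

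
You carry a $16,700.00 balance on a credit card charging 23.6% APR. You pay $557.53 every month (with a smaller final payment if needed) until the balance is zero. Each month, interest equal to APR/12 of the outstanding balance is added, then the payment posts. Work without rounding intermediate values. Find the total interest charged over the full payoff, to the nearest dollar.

$8,761

Monthly rate r = 23.6%/12 = 1.96667% = 0.0196667.
Payoff takes n = ⌈−ln(1 − rB₀/P)/ln(1+r)⌉ = ⌈45.666⌉ = 46 payments; the last is $372.28.
Total paid = 45·$557.53 + $372.28 = $25,461.13.
Total interest = total paid − principal = $25,461.13 − $16,700.00 = $8,761.13.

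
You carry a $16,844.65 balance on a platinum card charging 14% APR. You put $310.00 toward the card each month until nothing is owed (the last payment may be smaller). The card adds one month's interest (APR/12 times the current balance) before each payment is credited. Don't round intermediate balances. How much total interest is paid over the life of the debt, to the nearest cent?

Monthly rate r = 14%/12 = 1.16667% = 0.0116667.
Payoff takes n = ⌈−ln(1 − rB₀/P)/ln(1+r)⌉ = ⌈86.640⌉ = 87 payments; the last is $198.94.
Total paid = 86·$310.00 + $198.94 = $26,858.94.
Total interest = total paid − principal = $26,858.94 − $16,844.65 = $10,014.29.

$10,014.29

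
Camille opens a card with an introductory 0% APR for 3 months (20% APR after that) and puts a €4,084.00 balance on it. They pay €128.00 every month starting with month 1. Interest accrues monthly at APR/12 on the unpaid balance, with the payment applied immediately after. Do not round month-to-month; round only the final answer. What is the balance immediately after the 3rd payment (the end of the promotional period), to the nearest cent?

€3,700.00

Promo months 1–3 at r₀ = 0%/12 = 0; months 4+ at r₁ = 20%/12 = 0.0166667.
After month 3 (no interest yet): B = €4,084.00 − 3·€128.00 = €3,700.00.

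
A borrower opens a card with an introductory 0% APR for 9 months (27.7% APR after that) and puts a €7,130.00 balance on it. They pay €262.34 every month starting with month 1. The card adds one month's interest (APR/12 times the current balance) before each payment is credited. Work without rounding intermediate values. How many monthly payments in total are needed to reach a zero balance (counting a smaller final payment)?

33 months

Promo months 1–9 at r₀ = 0%/12 = 0; months 10+ at r₁ = 27.7%/12 = 0.0230833.
After month 9 (no interest yet): B = €7,130.00 − 9·€262.34 = €4,768.94.
Then at r₁ with €262.34/mo: n₂ = −ln(1 − r₁·B/P)/ln(1+r₁) ≈ 23.84 → 24 more payments.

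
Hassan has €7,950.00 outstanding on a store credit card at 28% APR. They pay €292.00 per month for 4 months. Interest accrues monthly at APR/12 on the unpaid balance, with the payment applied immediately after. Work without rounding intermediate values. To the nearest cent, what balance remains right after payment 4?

Monthly rate r = 28%/12 = 2.33333% = 0.0233333.
Each month: B ← B·(1+r) − €292.00.
Month 1: interest €185.50; balance after payment €7,843.50.
Month 2: interest €183.02; balance after payment €7,734.52.
Month 3: interest €180.47; balance after payment €7,622.99.
Month 4: interest €177.87; balance after payment €7,508.86.

€7,508.86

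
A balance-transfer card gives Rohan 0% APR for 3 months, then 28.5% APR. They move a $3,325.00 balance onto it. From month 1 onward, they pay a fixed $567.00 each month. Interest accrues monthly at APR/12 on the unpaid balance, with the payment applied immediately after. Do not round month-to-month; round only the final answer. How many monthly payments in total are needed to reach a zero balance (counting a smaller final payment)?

Promo months 1–3 at r₀ = 0%/12 = 0; months 4+ at r₁ = 28.5%/12 = 0.02375.
After month 3 (no interest yet): B = $3,325.00 − 3·$567.00 = $1,624.00.
Then at r₁ with $567.00/mo: n₂ = −ln(1 − r₁·B/P)/ln(1+r₁) ≈ 3.00 → 4 more payments.

7 months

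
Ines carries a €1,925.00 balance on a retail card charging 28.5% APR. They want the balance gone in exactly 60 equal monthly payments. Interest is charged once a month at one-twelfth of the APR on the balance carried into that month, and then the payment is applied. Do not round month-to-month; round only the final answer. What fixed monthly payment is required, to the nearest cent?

€60.52

Monthly rate r = 28.5%/12 = 2.375% = 0.02375.
Level-payment amortization: P = B₀·r / (1 − (1+r)^(−n)) = 1925.00·0.02375 / (1 − 1.02375^(−60)).
Denominator 1 − (1+r)^(−60) = 0.755451438.
P = 45.7188 / 0.755451438 ≈ 60.52.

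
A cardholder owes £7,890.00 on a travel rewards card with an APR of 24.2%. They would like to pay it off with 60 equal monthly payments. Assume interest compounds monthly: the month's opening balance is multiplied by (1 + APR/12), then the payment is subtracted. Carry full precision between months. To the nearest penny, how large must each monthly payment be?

£227.90

Monthly rate r = 24.2%/12 = 2.01667% = 0.0201667.
Level-payment amortization: P = B₀·r / (1 − (1+r)^(−n)) = 7890.00·0.0201667 / (1 − 1.02017^(−60)).
Denominator 1 − (1+r)^(−60) = 0.698190954.
P = 159.115 / 0.698190954 ≈ 227.90.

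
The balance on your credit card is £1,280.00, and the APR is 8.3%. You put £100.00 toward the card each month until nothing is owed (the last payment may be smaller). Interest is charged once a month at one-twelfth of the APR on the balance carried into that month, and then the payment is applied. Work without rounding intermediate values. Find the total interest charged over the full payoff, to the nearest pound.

£65

Monthly rate r = 8.3%/12 = 0.691667% = 0.00691667.
Payoff takes n = ⌈−ln(1 − rB₀/P)/ln(1+r)⌉ = ⌈13.449⌉ = 14 payments; the last is £44.96.
Total paid = 13·£100.00 + £44.96 = £1,344.96.
Total interest = total paid − principal = £1,344.96 − £1,280.00 = £64.96.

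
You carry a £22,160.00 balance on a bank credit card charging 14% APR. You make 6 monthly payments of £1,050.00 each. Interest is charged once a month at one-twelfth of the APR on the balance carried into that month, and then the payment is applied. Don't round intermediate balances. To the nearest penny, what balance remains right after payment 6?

£17,270.52

Monthly rate r = 14%/12 = 1.16667% = 0.0116667.
Each month: B ← B·(1+r) − £1,050.00.
Month 1: interest £258.53; balance after payment £21,368.53.
Month 2: interest £249.30; balance after payment £20,567.83.
Month 3: interest £239.96; balance after payment £19,757.79.
Month 4: interest £230.51; balance after payment £18,938.30.
Month 5: interest £220.95; balance after payment £18,109.25.
Month 6: interest £211.27; balance after payment £17,270.52.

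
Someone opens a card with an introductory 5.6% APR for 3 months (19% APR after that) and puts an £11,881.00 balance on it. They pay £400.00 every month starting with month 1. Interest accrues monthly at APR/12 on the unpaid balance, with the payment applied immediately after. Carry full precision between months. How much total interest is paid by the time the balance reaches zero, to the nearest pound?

£3,596

Promo months 1–3 at r₀ = 5.6%/12 = 0.00466667; months 4+ at r₁ = 19%/12 = 0.0158333.
After month 3: iterate B ← B·(1+r₀) − £400.00 for 3 months → £10,842.50.
Then at r₁ with £400.00/mo: n₂ = −ln(1 − r₁·B/P)/ln(1+r₁) ≈ 35.69 → 36 more payments.
Total paid = 38·£400.00 + £277.20 = £15,477.20; interest = £15,477.20 − £11,881.00 = £3,596.20.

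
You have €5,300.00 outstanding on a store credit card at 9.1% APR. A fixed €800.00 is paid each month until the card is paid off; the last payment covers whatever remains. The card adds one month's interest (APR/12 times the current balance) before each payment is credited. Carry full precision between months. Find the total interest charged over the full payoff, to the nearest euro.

€159

Monthly rate r = 9.1%/12 = 0.758333% = 0.00758333.
Payoff takes n = ⌈−ln(1 − rB₀/P)/ln(1+r)⌉ = ⌈6.823⌉ = 7 payments; the last is €658.80.
Total paid = 6·€800.00 + €658.80 = €5,458.80.
Total interest = total paid − principal = €5,458.80 − €5,300.00 = €158.80.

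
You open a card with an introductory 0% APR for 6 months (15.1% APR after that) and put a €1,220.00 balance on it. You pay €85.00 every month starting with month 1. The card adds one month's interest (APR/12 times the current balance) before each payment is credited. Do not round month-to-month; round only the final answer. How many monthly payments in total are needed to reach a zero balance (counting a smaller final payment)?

Promo months 1–6 at r₀ = 0%/12 = 0; months 7+ at r₁ = 15.1%/12 = 0.0125833.
After month 6 (no interest yet): B = €1,220.00 − 6·€85.00 = €710.00.
Then at r₁ with €85.00/mo: n₂ = −ln(1 − r₁·B/P)/ln(1+r₁) ≈ 8.88 → 9 more payments.

15 payments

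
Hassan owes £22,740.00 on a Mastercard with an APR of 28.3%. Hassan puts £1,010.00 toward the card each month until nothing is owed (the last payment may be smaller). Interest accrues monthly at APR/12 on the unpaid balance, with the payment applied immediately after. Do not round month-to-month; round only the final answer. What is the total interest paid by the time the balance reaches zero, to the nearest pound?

£10,068

Monthly rate r = 28.3%/12 = 2.35833% = 0.0235833.
Payoff takes n = ⌈−ln(1 − rB₀/P)/ln(1+r)⌉ = ⌈32.480⌉ = 33 payments; the last is £487.99.
Total paid = 32·£1,010.00 + £487.99 = £32,807.99.
Total interest = total paid − principal = £32,807.99 − £22,740.00 = £10,067.99.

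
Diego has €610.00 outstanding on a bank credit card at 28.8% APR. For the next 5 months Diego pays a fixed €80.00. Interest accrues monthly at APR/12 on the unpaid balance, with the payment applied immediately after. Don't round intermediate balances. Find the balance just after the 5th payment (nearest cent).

Monthly rate r = 28.8%/12 = 2.4% = 0.024.
Each month: B ← B·(1+r) − €80.00.
Month 1: interest €14.64; balance after payment €544.64.
Month 2: interest €13.07; balance after payment €477.71.
Month 3: interest €11.47; balance after payment €409.18.
Month 4: interest €9.82; balance after payment €339.00.
Month 5: interest €8.14; balance after payment €267.13.

€267.13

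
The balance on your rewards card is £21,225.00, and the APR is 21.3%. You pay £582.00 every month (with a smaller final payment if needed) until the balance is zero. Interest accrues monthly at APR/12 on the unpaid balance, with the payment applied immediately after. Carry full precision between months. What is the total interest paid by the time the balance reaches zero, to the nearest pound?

£13,251

Monthly rate r = 21.3%/12 = 1.775% = 0.01775.
Payoff takes n = ⌈−ln(1 − rB₀/P)/ln(1+r)⌉ = ⌈59.236⌉ = 60 payments; the last is £138.10.
Total paid = 59·£582.00 + £138.10 = £34,476.10.
Total interest = total paid − principal = £34,476.10 − £21,225.00 = £13,251.10.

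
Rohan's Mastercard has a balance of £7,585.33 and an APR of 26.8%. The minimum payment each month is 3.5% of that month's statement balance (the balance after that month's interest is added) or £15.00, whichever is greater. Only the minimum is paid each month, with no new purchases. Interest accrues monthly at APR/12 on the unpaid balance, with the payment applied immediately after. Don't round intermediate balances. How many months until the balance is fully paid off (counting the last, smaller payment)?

259 months

Monthly rate r = 26.8%/12 = 2.23333% = 0.0223333.
While 3.5% of the post-interest balance exceeds £15.00, each month B ← (B·(1+r))·(1 − 0.035), i.e. B shrinks by the factor (1+r)·0.965 = 0.98655.
This holds for months 1–214. Entering month 215 the balance is £418.43; 3.5% of the post-interest balance is now below £15.00, so the flat £15.00 minimum applies from here.
From month 215 a fixed £15.00 at rate r clears £418.43 in 45 more payments. Total: 214 + 45 = 259 months.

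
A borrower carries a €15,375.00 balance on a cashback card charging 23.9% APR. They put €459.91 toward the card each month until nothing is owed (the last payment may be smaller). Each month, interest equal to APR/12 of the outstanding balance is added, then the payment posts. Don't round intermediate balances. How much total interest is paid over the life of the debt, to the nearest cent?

Monthly rate r = 23.9%/12 = 1.99167% = 0.0199167.
Payoff takes n = ⌈−ln(1 − rB₀/P)/ln(1+r)⌉ = ⌈55.580⌉ = 56 payments; the last is €267.76.
Total paid = 55·€459.91 + €267.76 = €25,562.81.
Total interest = total paid − principal = €25,562.81 − €15,375.00 = €10,187.81.

€10,187.81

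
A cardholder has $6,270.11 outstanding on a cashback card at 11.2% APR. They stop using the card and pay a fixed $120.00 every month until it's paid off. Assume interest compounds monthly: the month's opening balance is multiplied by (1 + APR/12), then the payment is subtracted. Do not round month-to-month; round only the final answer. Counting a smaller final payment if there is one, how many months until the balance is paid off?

Monthly rate r = 11.2%/12 = 0.933333% = 0.00933333.
Recurrence: B ← B·(1+r) − $120.00.
Month 1: interest $58.52; balance after payment $6,208.63.
Month 2: interest $57.95; balance after payment $6,146.58.
Closed form: n = −ln(1 − rB₀/P)/ln(1+r) = −ln(0.51232)/ln(1.00933) ≈ 71.991, so the balance reaches zero during payment 72.

72 payments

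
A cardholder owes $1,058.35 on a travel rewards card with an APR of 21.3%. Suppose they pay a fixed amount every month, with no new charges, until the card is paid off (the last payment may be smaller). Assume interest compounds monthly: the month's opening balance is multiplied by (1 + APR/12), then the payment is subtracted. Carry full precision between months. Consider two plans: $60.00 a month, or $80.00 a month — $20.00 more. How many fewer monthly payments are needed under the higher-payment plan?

Monthly rate r = 21.3%/12 = 1.775% = 0.01775.
At $60.00/mo: n = ⌈−ln(1 − rB₀/P)/ln(1+r)⌉ = 22 payments (last $20.85); total interest = total paid − $1,058.35 = $222.50.
At $80.00/mo: 16 payments (last $17.08); total interest $158.73.
Payments saved = 22 − 16 = 6.

6 fewer payments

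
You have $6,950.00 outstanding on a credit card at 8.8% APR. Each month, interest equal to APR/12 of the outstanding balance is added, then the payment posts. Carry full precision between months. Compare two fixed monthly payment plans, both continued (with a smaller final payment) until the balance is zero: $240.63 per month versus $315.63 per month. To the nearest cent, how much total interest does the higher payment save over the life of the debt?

Monthly rate r = 8.8%/12 = 0.733333% = 0.00733333.
At $240.63/mo: n = ⌈−ln(1 − rB₀/P)/ln(1+r)⌉ = 33 payments (last $138.52); total interest = total paid − $6,950.00 = $888.68.
At $315.63/mo: 25 payments (last $32.69); total interest $657.81.
Interest saved = $888.68 − $657.81 = $230.87.

$230.87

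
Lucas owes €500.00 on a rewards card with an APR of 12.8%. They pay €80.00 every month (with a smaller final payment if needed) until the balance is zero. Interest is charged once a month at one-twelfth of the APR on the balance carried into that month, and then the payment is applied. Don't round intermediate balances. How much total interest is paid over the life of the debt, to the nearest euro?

€20

Monthly rate r = 12.8%/12 = 1.06667% = 0.0106667.
Payoff takes n = ⌈−ln(1 − rB₀/P)/ln(1+r)⌉ = ⌈6.503⌉ = 7 payments; the last is €40.31.
Total paid = 6·€80.00 + €40.31 = €520.31.
Total interest = total paid − principal = €520.31 − €500.00 = €20.31.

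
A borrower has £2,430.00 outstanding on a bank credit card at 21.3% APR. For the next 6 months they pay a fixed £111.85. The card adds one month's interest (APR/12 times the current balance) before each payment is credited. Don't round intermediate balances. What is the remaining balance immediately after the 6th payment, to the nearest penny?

£1,998.96

Monthly rate r = 21.3%/12 = 1.775% = 0.01775.
Each month: B ← B·(1+r) − £111.85.
Month 1: interest £43.13; balance after payment £2,361.28.
Month 2: interest £41.91; balance after payment £2,291.35.
Month 3: interest £40.67; balance after payment £2,220.17.
Month 4: interest £39.41; balance after payment £2,147.72.
Month 5: interest £38.12; balance after payment £2,074.00.
Month 6: interest £36.81; balance after payment £1,998.96.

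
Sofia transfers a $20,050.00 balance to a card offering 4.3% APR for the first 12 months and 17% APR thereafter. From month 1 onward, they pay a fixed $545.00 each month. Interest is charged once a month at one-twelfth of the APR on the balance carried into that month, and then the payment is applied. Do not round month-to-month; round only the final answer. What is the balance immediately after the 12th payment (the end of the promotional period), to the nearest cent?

$14,258.90

Promo months 1–12 at r₀ = 4.3%/12 = 0.00358333; months 13+ at r₁ = 17%/12 = 0.0141667.
After month 12: iterate B ← B·(1+r₀) − $545.00 for 12 months → $14,258.90.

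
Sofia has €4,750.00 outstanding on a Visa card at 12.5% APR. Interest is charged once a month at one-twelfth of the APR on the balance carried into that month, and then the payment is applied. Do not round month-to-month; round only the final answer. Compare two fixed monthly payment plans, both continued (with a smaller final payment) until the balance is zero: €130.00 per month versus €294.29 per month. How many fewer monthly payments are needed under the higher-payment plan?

Monthly rate r = 12.5%/12 = 1.04167% = 0.0104167.
At €130.00/mo: n = ⌈−ln(1 − rB₀/P)/ln(1+r)⌉ = 47 payments (last €29.35); total interest = total paid − €4,750.00 = €1,259.35.
At €294.29/mo: 18 payments (last €224.98); total interest €477.91.
Payments saved = 47 − 18 = 29.

29 fewer payments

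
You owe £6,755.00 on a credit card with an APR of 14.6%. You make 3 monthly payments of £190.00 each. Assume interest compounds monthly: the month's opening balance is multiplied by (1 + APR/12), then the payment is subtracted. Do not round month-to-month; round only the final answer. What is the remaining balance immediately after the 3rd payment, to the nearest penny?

£6,427.61

Monthly rate r = 14.6%/12 = 1.21667% = 0.0121667.
Each month: B ← B·(1+r) − £190.00.
Month 1: interest £82.19; balance after payment £6,647.19.
Month 2: interest £80.87; balance after payment £6,538.06.
Month 3: interest £79.55; balance after payment £6,427.61.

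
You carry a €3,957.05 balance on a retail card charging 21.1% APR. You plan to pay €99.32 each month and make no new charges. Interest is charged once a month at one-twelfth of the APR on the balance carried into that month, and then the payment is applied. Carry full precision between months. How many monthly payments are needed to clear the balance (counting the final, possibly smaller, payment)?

70 payments

Monthly rate r = 21.1%/12 = 1.75833% = 0.0175833.
Recurrence: B ← B·(1+r) − €99.32.
Month 1: interest €69.58; balance after payment €3,927.31.
Month 2: interest €69.06; balance after payment €3,897.04.
Closed form: n = −ln(1 − rB₀/P)/ln(1+r) = −ln(0.29946)/ln(1.01758) ≈ 69.177, so the balance reaches zero during payment 70.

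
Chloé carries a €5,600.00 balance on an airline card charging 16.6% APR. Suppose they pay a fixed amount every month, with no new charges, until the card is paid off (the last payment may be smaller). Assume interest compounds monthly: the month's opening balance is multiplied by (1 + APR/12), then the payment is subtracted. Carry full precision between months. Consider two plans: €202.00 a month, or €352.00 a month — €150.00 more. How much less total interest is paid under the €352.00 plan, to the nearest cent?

Monthly rate r = 16.6%/12 = 1.38333% = 0.0138333.
At €202.00/mo: n = ⌈−ln(1 − rB₀/P)/ln(1+r)⌉ = 36 payments (last €42.07); total interest = total paid − €5,600.00 = €1,512.07.
At €352.00/mo: 19 payments (last €32.61); total interest €768.61.
Interest saved = €1,512.07 − €768.61 = €743.46.

€743.46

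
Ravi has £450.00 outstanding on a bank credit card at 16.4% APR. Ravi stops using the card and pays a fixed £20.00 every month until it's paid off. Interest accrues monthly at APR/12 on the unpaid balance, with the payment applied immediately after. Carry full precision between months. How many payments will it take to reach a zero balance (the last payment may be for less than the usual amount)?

Monthly rate r = 16.4%/12 = 1.36667% = 0.0136667.
Recurrence: B ← B·(1+r) − £20.00.
Month 1: interest £6.15; balance after payment £436.15.
Month 2: interest £5.96; balance after payment £422.11.
Closed form: n = −ln(1 − rB₀/P)/ln(1+r) = −ln(0.6925)/ln(1.01367) ≈ 27.070, so the balance reaches zero during payment 28.

28 months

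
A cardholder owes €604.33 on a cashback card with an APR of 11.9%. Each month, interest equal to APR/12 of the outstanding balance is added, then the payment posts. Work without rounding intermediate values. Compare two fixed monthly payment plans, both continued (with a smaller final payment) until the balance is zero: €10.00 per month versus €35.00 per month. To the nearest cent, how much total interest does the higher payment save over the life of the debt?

Monthly rate r = 11.9%/12 = 0.991667% = 0.00991667.
At €10.00/mo: n = ⌈−ln(1 − rB₀/P)/ln(1+r)⌉ = 93 payments (last €6.79); total interest = total paid − €604.33 = €322.46.
At €35.00/mo: 20 payments (last €1.14); total interest €61.81.
Interest saved = €322.46 − €61.81 = €260.65.

€260.65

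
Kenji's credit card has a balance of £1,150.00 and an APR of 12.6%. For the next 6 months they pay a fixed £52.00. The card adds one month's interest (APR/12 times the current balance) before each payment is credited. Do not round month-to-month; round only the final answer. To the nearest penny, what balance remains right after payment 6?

£904.07

Monthly rate r = 12.6%/12 = 1.05% = 0.0105.
Each month: B ← B·(1+r) − £52.00.
Month 1: interest £12.07; balance after payment £1,110.08.
Month 2: interest £11.66; balance after payment £1,069.73.
Month 3: interest £11.23; balance after payment £1,028.96.
Month 4: interest £10.80; balance after payment £987.77.
Month 5: interest £10.37; balance after payment £946.14.
Month 6: interest £9.93; balance after payment £904.07.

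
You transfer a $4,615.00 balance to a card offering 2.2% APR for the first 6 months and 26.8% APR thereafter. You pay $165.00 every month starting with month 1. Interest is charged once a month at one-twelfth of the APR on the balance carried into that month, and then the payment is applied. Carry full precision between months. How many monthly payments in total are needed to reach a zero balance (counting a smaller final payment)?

Promo months 1–6 at r₀ = 2.2%/12 = 0.00183333; months 7+ at r₁ = 26.8%/12 = 0.0223333.
After month 6: iterate B ← B·(1+r₀) − $165.00 for 6 months → $3,671.45.
Then at r₁ with $165.00/mo: n₂ = −ln(1 − r₁·B/P)/ln(1+r₁) ≈ 31.11 → 32 more payments.

38 months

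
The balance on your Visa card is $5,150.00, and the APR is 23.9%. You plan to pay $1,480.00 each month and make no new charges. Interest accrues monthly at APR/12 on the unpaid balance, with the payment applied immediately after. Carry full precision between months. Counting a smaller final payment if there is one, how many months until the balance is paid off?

4 payments

Monthly rate r = 23.9%/12 = 1.99167% = 0.0199167.
Recurrence: B ← B·(1+r) − $1,480.00.
Month 1: interest $102.57; balance after payment $3,772.57.
Month 2: interest $75.14; balance after payment $2,367.71.
Month 3: interest $47.16; balance after payment $934.86.
Month 4: interest $18.62; balance after payment $0.00.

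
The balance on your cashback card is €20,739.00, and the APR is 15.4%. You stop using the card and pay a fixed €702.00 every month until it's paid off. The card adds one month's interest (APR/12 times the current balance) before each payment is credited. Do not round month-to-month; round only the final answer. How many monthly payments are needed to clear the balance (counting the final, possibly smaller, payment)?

38 months

Monthly rate r = 15.4%/12 = 1.28333% = 0.0128333.
Recurrence: B ← B·(1+r) − €702.00.
Month 1: interest €266.15; balance after payment €20,303.15.
Month 2: interest €260.56; balance after payment €19,861.71.
Closed form: n = −ln(1 − rB₀/P)/ln(1+r) = −ln(0.62087)/ln(1.01283) ≈ 37.378, so the balance reaches zero during payment 38.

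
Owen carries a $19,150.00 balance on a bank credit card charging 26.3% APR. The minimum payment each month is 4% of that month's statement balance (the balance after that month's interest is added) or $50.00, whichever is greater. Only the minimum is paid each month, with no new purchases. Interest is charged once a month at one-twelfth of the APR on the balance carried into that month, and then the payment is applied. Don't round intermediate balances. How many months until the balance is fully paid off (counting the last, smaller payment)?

180 months

Monthly rate r = 26.3%/12 = 2.19167% = 0.0219167.
While 4% of the post-interest balance exceeds $50.00, each month B ← (B·(1+r))·(1 − 0.04), i.e. B shrinks by the factor (1+r)·0.96 = 0.98104.
This holds for months 1–144. Entering month 145 the balance is $1,216.34; 4% of the post-interest balance is now below $50.00, so the flat $50.00 minimum applies from here.
From month 145 a fixed $50.00 at rate r clears $1,216.34 in 36 more payments. Total: 144 + 36 = 180 months.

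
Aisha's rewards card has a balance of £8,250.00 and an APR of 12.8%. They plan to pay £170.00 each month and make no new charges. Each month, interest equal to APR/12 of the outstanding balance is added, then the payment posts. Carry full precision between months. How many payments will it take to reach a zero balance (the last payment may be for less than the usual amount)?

Monthly rate r = 12.8%/12 = 1.06667% = 0.0106667.
Recurrence: B ← B·(1+r) − £170.00.
Month 1: interest £88.00; balance after payment £8,168.00.
Month 2: interest £87.13; balance after payment £8,085.13.
Closed form: n = −ln(1 − rB₀/P)/ln(1+r) = −ln(0.48235)/ln(1.01067) ≈ 68.715, so the balance reaches zero during payment 69.

69 months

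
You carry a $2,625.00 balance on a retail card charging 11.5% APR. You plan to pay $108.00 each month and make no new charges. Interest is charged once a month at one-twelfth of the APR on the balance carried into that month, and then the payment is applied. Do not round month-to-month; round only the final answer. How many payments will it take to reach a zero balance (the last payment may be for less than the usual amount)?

Monthly rate r = 11.5%/12 = 0.958333% = 0.00958333.
Recurrence: B ← B·(1+r) − $108.00.
Month 1: interest $25.16; balance after payment $2,542.16.
Month 2: interest $24.36; balance after payment $2,458.52.
Closed form: n = −ln(1 − rB₀/P)/ln(1+r) = −ln(0.76707)/ln(1.00958) ≈ 27.803, so the balance reaches zero during payment 28.

28 months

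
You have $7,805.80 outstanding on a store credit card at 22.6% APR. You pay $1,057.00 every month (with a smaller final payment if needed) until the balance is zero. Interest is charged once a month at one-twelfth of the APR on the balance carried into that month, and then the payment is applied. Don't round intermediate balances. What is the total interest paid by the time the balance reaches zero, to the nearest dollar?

Monthly rate r = 22.6%/12 = 1.88333% = 0.0188333.
Payoff takes n = ⌈−ln(1 − rB₀/P)/ln(1+r)⌉ = ⌈8.026⌉ = 9 payments; the last is $28.02.
Total paid = 8·$1,057.00 + $28.02 = $8,484.02.
Total interest = total paid − principal = $8,484.02 − $7,805.80 = $678.22.

$678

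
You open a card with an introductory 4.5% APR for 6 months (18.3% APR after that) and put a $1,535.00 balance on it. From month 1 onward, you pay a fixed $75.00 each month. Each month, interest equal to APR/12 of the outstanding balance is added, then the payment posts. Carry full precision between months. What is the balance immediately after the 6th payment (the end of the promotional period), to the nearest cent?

Promo months 1–6 at r₀ = 4.5%/12 = 0.00375; months 7+ at r₁ = 18.3%/12 = 0.01525.
After month 6: iterate B ← B·(1+r₀) − $75.00 for 6 months → $1,115.62.

$1,115.62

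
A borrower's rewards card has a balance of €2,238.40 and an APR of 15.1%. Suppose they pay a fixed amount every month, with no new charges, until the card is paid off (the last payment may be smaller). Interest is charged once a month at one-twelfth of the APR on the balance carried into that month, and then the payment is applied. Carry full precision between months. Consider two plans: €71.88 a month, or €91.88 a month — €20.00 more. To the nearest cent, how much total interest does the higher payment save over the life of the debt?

€168.92

Monthly rate r = 15.1%/12 = 1.25833% = 0.0125833.
At €71.88/mo: n = ⌈−ln(1 − rB₀/P)/ln(1+r)⌉ = 40 payments (last €55.57); total interest = total paid − €2,238.40 = €620.49.
At €91.88/mo: 30 payments (last €25.45); total interest €451.57.
Interest saved = €620.49 − €451.57 = €168.92.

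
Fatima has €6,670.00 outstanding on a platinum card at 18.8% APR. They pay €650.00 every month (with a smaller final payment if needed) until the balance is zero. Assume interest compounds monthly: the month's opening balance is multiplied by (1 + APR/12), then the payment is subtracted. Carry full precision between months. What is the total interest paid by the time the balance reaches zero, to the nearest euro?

€659

Monthly rate r = 18.8%/12 = 1.56667% = 0.0156667.
Payoff takes n = ⌈−ln(1 − rB₀/P)/ln(1+r)⌉ = ⌈11.274⌉ = 12 payments; the last is €179.39.
Total paid = 11·€650.00 + €179.39 = €7,329.39.
Total interest = total paid − principal = €7,329.39 − €6,670.00 = €659.39.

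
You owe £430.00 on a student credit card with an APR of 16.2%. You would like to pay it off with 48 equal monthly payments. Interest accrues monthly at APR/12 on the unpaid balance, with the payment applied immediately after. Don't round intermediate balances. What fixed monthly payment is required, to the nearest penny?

Monthly rate r = 16.2%/12 = 1.35% = 0.0135.
Level-payment amortization: P = B₀·r / (1 − (1+r)^(−n)) = 430.00·0.0135 / (1 − 1.0135^(−48)).
Denominator 1 − (1+r)^(−48) = 0.474636551.
P = 5.805 / 0.474636551 ≈ 12.23.

£12.23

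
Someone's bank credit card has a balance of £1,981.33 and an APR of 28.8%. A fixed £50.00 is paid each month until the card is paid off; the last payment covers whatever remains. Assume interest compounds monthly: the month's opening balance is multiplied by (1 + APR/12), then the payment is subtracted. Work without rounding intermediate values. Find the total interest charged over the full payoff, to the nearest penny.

Monthly rate r = 28.8%/12 = 2.4% = 0.024.
Payoff takes n = ⌈−ln(1 − rB₀/P)/ln(1+r)⌉ = ⌈127.199⌉ = 128 payments; the last is £10.05.
Total paid = 127·£50.00 + £10.05 = £6,360.05.
Total interest = total paid − principal = £6,360.05 − £1,981.33 = £4,378.72.

£4,378.72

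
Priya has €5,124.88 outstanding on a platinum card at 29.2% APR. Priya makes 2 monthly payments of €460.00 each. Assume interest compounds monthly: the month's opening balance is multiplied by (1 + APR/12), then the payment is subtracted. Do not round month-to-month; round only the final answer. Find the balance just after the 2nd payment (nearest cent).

€4,446.13

Monthly rate r = 29.2%/12 = 2.43333% = 0.0243333.
Each month: B ← B·(1+r) − €460.00.
Month 1: interest €124.71; balance after payment €4,789.59.
Month 2: interest €116.55; balance after payment €4,446.13.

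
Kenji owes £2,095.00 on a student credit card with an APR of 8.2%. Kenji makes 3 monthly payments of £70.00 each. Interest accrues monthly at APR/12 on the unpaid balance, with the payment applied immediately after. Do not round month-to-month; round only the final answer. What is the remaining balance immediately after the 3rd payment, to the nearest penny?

£1,926.80

Monthly rate r = 8.2%/12 = 0.683333% = 0.00683333.
Each month: B ← B·(1+r) − £70.00.
Month 1: interest £14.32; balance after payment £2,039.32.
Month 2: interest £13.94; balance after payment £1,983.25.
Month 3: interest £13.55; balance after payment £1,926.80.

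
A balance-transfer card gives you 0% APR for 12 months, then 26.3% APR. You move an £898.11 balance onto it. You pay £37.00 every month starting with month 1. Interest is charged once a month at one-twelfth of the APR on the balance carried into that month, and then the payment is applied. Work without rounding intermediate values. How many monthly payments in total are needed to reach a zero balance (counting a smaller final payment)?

27 payments

Promo months 1–12 at r₀ = 0%/12 = 0; months 13+ at r₁ = 26.3%/12 = 0.0219167.
After month 12 (no interest yet): B = £898.11 − 12·£37.00 = £454.11.
Then at r₁ with £37.00/mo: n₂ = −ln(1 − r₁·B/P)/ln(1+r₁) ≈ 14.45 → 15 more payments.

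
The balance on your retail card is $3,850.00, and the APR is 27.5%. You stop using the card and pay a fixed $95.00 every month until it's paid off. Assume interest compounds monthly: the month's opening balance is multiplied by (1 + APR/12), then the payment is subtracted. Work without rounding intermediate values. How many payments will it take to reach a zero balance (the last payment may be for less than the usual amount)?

117 payments

Monthly rate r = 27.5%/12 = 2.29167% = 0.0229167.
Recurrence: B ← B·(1+r) − $95.00.
Month 1: interest $88.23; balance after payment $3,843.23.
Month 2: interest $88.07; balance after payment $3,836.30.
Closed form: n = −ln(1 − rB₀/P)/ln(1+r) = −ln(0.071272)/ln(1.02292) ≈ 116.570, so the balance reaches zero during payment 117.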